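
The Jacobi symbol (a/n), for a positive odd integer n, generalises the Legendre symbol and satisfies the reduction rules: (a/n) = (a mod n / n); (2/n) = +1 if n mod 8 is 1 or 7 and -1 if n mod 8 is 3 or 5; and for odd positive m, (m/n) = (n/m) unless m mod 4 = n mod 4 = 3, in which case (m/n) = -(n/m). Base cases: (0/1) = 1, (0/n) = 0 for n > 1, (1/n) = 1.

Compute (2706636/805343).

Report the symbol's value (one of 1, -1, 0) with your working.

1

(2706636/805343) = (290607/805343)   [reduce mod 805343]
reciprocity: (290607/805343) = -1·(805343/290607) since 290607 mod 4 = 3, 805343 mod 4 = 3; sign now -1
(805343/290607) = (224129/290607)   [reduce mod 290607]
reciprocity: (224129/290607) = +1·(290607/224129) since 224129 mod 4 = 1, 290607 mod 4 = 3; sign now -1
(290607/224129) = (66478/224129)   [reduce mod 224129]
66478 = 2^1·33239; (2/224129) = +1 since 224129 mod 8 = 1, so (66478/224129) = (+1)^1·(33239/224129); sign now -1
reciprocity: (33239/224129) = +1·(224129/33239) since 33239 mod 4 = 3, 224129 mod 4 = 1; sign now -1
(224129/33239) = (24695/33239)   [reduce mod 33239]
reciprocity: (24695/33239) = -1·(33239/24695) since 24695 mod 4 = 3, 33239 mod 4 = 3; sign now +1
(33239/24695) = (8544/24695)   [reduce mod 24695]
8544 = 2^5·267; (2/24695) = +1 since 24695 mod 8 = 7, so (8544/24695) = (+1)^5·(267/24695); sign now +1
reciprocity: (267/24695) = -1·(24695/267) since 267 mod 4 = 3, 24695 mod 4 = 3; sign now -1
(24695/267) = (131/267)   [reduce mod 267]
reciprocity: (131/267) = -1·(267/131) since 131 mod 4 = 3, 267 mod 4 = 3; sign now +1
(267/131) = (5/131)   [reduce mod 131]
reciprocity: (5/131) = +1·(131/5) since 5 mod 4 = 1, 131 mod 4 = 3; sign now +1
(131/5) = (1/5)   [reduce mod 5]
(1/5) = 1; final value = sign = +1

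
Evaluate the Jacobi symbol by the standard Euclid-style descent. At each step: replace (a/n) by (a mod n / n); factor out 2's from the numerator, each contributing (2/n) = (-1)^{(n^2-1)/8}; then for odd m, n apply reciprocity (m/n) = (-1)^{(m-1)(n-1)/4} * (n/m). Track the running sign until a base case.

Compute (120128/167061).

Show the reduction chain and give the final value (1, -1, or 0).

120128 = 2^6·1877; (2/167061) = -1 since 167061 mod 8 = 5, so (120128/167061) = (-1)^6·(1877/167061); sign now +1
reciprocity: (1877/167061) = +1·(167061/1877) since 1877 mod 4 = 1, 167061 mod 4 = 1; sign now +1
(167061/1877) = (8/1877)   [reduce mod 1877]
8 = 2^3·1; (2/1877) = -1 since 1877 mod 8 = 5, so (8/1877) = (-1)^3·(1/1877); sign now -1
(1/1877) = 1; final value = sign = -1

-1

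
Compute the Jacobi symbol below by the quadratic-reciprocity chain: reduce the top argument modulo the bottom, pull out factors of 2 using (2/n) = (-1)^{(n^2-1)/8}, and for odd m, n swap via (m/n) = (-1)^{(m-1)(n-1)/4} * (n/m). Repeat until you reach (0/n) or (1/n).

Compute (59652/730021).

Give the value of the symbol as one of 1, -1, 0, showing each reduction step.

59652 = 2^2·14913; (2/730021) = -1 since 730021 mod 8 = 5, so (59652/730021) = (-1)^2·(14913/730021); sign now +1
reciprocity: (14913/730021) = +1·(730021/14913) since 14913 mod 4 = 1, 730021 mod 4 = 1; sign now +1
(730021/14913) = (14197/14913)   [reduce mod 14913]
reciprocity: (14197/14913) = +1·(14913/14197) since 14197 mod 4 = 1, 14913 mod 4 = 1; sign now +1
(14913/14197) = (716/14197)   [reduce mod 14197]
716 = 2^2·179; (2/14197) = -1 since 14197 mod 8 = 5, so (716/14197) = (-1)^2·(179/14197); sign now +1
reciprocity: (179/14197) = +1·(14197/179) since 179 mod 4 = 3, 14197 mod 4 = 1; sign now +1
(14197/179) = (56/179)   [reduce mod 179]
56 = 2^3·7; (2/179) = -1 since 179 mod 8 = 3, so (56/179) = (-1)^3·(7/179); sign now -1
reciprocity: (7/179) = -1·(179/7) since 7 mod 4 = 3, 179 mod 4 = 3; sign now +1
(179/7) = (4/7)   [reduce mod 7]
4 = 2^2·1; (2/7) = +1 since 7 mod 8 = 7, so (4/7) = (+1)^2·(1/7); sign now +1
(1/7) = 1; final value = sign = +1

1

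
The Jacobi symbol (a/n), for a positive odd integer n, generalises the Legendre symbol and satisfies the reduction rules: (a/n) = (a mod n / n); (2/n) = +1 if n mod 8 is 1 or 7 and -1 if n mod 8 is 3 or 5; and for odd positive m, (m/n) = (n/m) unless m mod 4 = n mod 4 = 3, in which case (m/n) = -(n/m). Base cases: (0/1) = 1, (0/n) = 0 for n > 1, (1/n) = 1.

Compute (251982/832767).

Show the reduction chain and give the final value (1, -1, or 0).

251982 = 2^1·125991; (2/832767) = +1 since 832767 mod 8 = 7, so (251982/832767) = (+1)^1·(125991/832767); sign now +1
reciprocity: (125991/832767) = -1·(832767/125991) since 125991 mod 4 = 3, 832767 mod 4 = 3; sign now -1
(832767/125991) = (76821/125991)   [reduce mod 125991]
reciprocity: (76821/125991) = +1·(125991/76821) since 76821 mod 4 = 1, 125991 mod 4 = 3; sign now -1
(125991/76821) = (49170/76821)   [reduce mod 76821]
49170 = 2^1·24585; (2/76821) = -1 since 76821 mod 8 = 5, so (49170/76821) = (-1)^1·(24585/76821); sign now +1
reciprocity: (24585/76821) = +1·(76821/24585) since 24585 mod 4 = 1, 76821 mod 4 = 1; sign now +1
(76821/24585) = (3066/24585)   [reduce mod 24585]
3066 = 2^1·1533; (2/24585) = +1 since 24585 mod 8 = 1, so (3066/24585) = (+1)^1·(1533/24585); sign now +1
reciprocity: (1533/24585) = +1·(24585/1533) since 1533 mod 4 = 1, 24585 mod 4 = 1; sign now +1
(24585/1533) = (57/1533)   [reduce mod 1533]
reciprocity: (57/1533) = +1·(1533/57) since 57 mod 4 = 1, 1533 mod 4 = 1; sign now +1
(1533/57) = (51/57)   [reduce mod 57]
reciprocity: (51/57) = +1·(57/51) since 51 mod 4 = 3, 57 mod 4 = 1; sign now +1
(57/51) = (6/51)   [reduce mod 51]
6 = 2^1·3; (2/51) = -1 since 51 mod 8 = 3, so (6/51) = (-1)^1·(3/51); sign now -1
reciprocity: (3/51) = -1·(51/3) since 3 mod 4 = 3, 51 mod 4 = 3; sign now +1
(51/3) = (0/3)   [reduce mod 3]
(0/3) = 0   [gcd(a, n) > 1]; final value = 0

0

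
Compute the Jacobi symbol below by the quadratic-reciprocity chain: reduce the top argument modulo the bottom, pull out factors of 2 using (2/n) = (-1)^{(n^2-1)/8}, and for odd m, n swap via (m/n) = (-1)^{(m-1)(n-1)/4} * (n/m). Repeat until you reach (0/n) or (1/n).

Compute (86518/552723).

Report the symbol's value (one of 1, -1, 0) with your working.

-1

86518 = 2^1·43259; (2/552723) = -1 since 552723 mod 8 = 3, so (86518/552723) = (-1)^1·(43259/552723); sign now -1
reciprocity: (43259/552723) = -1·(552723/43259) since 43259 mod 4 = 3, 552723 mod 4 = 3; sign now +1
(552723/43259) = (33615/43259)   [reduce mod 43259]
reciprocity: (33615/43259) = -1·(43259/33615) since 33615 mod 4 = 3, 43259 mod 4 = 3; sign now -1
(43259/33615) = (9644/33615)   [reduce mod 33615]
9644 = 2^2·2411; (2/33615) = +1 since 33615 mod 8 = 7, so (9644/33615) = (+1)^2·(2411/33615); sign now -1
reciprocity: (2411/33615) = -1·(33615/2411) since 2411 mod 4 = 3, 33615 mod 4 = 3; sign now +1
(33615/2411) = (2272/2411)   [reduce mod 2411]
2272 = 2^5·71; (2/2411) = -1 since 2411 mod 8 = 3, so (2272/2411) = (-1)^5·(71/2411); sign now -1
reciprocity: (71/2411) = -1·(2411/71) since 71 mod 4 = 3, 2411 mod 4 = 3; sign now +1
(2411/71) = (68/71)   [reduce mod 71]
68 = 2^2·17; (2/71) = +1 since 71 mod 8 = 7, so (68/71) = (+1)^2·(17/71); sign now +1
reciprocity: (17/71) = +1·(71/17) since 17 mod 4 = 1, 71 mod 4 = 3; sign now +1
(71/17) = (3/17)   [reduce mod 17]
reciprocity: (3/17) = +1·(17/3) since 3 mod 4 = 3, 17 mod 4 = 1; sign now +1
(17/3) = (2/3)   [reduce mod 3]
2 = 2^1·1; (2/3) = -1 since 3 mod 8 = 3, so (2/3) = (-1)^1·(1/3); sign now -1
(1/3) = 1; final value = sign = -1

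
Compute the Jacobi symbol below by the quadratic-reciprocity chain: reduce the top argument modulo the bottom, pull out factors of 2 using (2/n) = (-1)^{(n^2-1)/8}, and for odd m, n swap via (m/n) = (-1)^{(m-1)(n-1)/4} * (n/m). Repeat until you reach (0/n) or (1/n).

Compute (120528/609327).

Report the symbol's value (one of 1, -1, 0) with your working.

120528 = 2^4·7533; (2/609327) = +1 since 609327 mod 8 = 7, so (120528/609327) = (+1)^4·(7533/609327); sign now +1
reciprocity: (7533/609327) = +1·(609327/7533) since 7533 mod 4 = 1, 609327 mod 4 = 3; sign now +1
(609327/7533) = (6687/7533)   [reduce mod 7533]
reciprocity: (6687/7533) = +1·(7533/6687) since 6687 mod 4 = 3, 7533 mod 4 = 1; sign now +1
(7533/6687) = (846/6687)   [reduce mod 6687]
846 = 2^1·423; (2/6687) = +1 since 6687 mod 8 = 7, so (846/6687) = (+1)^1·(423/6687); sign now +1
reciprocity: (423/6687) = -1·(6687/423) since 423 mod 4 = 3, 6687 mod 4 = 3; sign now -1
(6687/423) = (342/423)   [reduce mod 423]
342 = 2^1·171; (2/423) = +1 since 423 mod 8 = 7, so (342/423) = (+1)^1·(171/423); sign now -1
reciprocity: (171/423) = -1·(423/171) since 171 mod 4 = 3, 423 mod 4 = 3; sign now +1
(423/171) = (81/171)   [reduce mod 171]
reciprocity: (81/171) = +1·(171/81) since 81 mod 4 = 1, 171 mod 4 = 3; sign now +1
(171/81) = (9/81)   [reduce mod 81]
reciprocity: (9/81) = +1·(81/9) since 9 mod 4 = 1, 81 mod 4 = 1; sign now +1
(81/9) = (0/9)   [reduce mod 9]
(0/9) = 0   [gcd(a, n) > 1]; final value = 0

0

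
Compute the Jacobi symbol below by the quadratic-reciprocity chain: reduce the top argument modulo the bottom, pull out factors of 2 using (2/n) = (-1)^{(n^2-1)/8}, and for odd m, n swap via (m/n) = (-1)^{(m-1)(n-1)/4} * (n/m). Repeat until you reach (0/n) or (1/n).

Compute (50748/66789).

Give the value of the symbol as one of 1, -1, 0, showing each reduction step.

factor out 2^2: 50748 = 2^2·12687; with 66789 mod 8 = 5, (2/66789) = -1; sign now +1; continue with (12687/66789)
flip (12687/66789) -> (66789/12687): both odd, 12687 mod 4 = 3, 66789 mod 4 = 1, so the flip contributes +1; sign now +1
(66789/12687): 66789 mod 12687 = 3354, so (66789/12687) = (3354/12687)
factor out 2^1: 3354 = 2^1·1677; with 12687 mod 8 = 7, (2/12687) = +1; sign now +1; continue with (1677/12687)
flip (1677/12687) -> (12687/1677): both odd, 1677 mod 4 = 1, 12687 mod 4 = 3, so the flip contributes +1; sign now +1
(12687/1677): 12687 mod 1677 = 948, so (12687/1677) = (948/1677)
factor out 2^2: 948 = 2^2·237; with 1677 mod 8 = 5, (2/1677) = -1; sign now +1; continue with (237/1677)
flip (237/1677) -> (1677/237): both odd, 237 mod 4 = 1, 1677 mod 4 = 1, so the flip contributes +1; sign now +1
(1677/237): 1677 mod 237 = 18, so (1677/237) = (18/237)
factor out 2^1: 18 = 2^1·9; with 237 mod 8 = 5, (2/237) = -1; sign now -1; continue with (9/237)
flip (9/237) -> (237/9): both odd, 9 mod 4 = 1, 237 mod 4 = 1, so the flip contributes +1; sign now -1
(237/9): 237 mod 9 = 3, so (237/9) = (3/9)
flip (3/9) -> (9/3): both odd, 3 mod 4 = 3, 9 mod 4 = 1, so the flip contributes +1; sign now -1
(9/3): 9 mod 3 = 0, so (9/3) = (0/3)
reached (0/3); gcd(a, n) > 1, so (0/3) = 0 and the symbol is 0

0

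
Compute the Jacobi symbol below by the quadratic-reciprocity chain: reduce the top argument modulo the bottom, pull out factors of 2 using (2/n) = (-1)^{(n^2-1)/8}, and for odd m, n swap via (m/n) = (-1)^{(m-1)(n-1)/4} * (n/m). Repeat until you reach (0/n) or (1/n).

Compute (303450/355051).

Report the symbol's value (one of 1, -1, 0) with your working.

303450 = 2^1·151725; (2/355051) = -1 since 355051 mod 8 = 3, so (303450/355051) = (-1)^1·(151725/355051); sign now -1
reciprocity: (151725/355051) = +1·(355051/151725) since 151725 mod 4 = 1, 355051 mod 4 = 3; sign now -1
(355051/151725) = (51601/151725)   [reduce mod 151725]
reciprocity: (51601/151725) = +1·(151725/51601) since 51601 mod 4 = 1, 151725 mod 4 = 1; sign now -1
(151725/51601) = (48523/51601)   [reduce mod 51601]
reciprocity: (48523/51601) = +1·(51601/48523) since 48523 mod 4 = 3, 51601 mod 4 = 1; sign now -1
(51601/48523) = (3078/48523)   [reduce mod 48523]
3078 = 2^1·1539; (2/48523) = -1 since 48523 mod 8 = 3, so (3078/48523) = (-1)^1·(1539/48523); sign now +1
reciprocity: (1539/48523) = -1·(48523/1539) since 1539 mod 4 = 3, 48523 mod 4 = 3; sign now -1
(48523/1539) = (814/1539)   [reduce mod 1539]
814 = 2^1·407; (2/1539) = -1 since 1539 mod 8 = 3, so (814/1539) = (-1)^1·(407/1539); sign now +1
reciprocity: (407/1539) = -1·(1539/407) since 407 mod 4 = 3, 1539 mod 4 = 3; sign now -1
(1539/407) = (318/407)   [reduce mod 407]
318 = 2^1·159; (2/407) = +1 since 407 mod 8 = 7, so (318/407) = (+1)^1·(159/407); sign now -1
reciprocity: (159/407) = -1·(407/159) since 159 mod 4 = 3, 407 mod 4 = 3; sign now +1
(407/159) = (89/159)   [reduce mod 159]
reciprocity: (89/159) = +1·(159/89) since 89 mod 4 = 1, 159 mod 4 = 3; sign now +1
(159/89) = (70/89)   [reduce mod 89]
70 = 2^1·35; (2/89) = +1 since 89 mod 8 = 1, so (70/89) = (+1)^1·(35/89); sign now +1
reciprocity: (35/89) = +1·(89/35) since 35 mod 4 = 3, 89 mod 4 = 1; sign now +1
(89/35) = (19/35)   [reduce mod 35]
reciprocity: (19/35) = -1·(35/19) since 19 mod 4 = 3, 35 mod 4 = 3; sign now -1
(35/19) = (16/19)   [reduce mod 19]
16 = 2^4·1; (2/19) = -1 since 19 mod 8 = 3, so (16/19) = (-1)^4·(1/19); sign now -1
(1/19) = 1; final value = sign = -1

-1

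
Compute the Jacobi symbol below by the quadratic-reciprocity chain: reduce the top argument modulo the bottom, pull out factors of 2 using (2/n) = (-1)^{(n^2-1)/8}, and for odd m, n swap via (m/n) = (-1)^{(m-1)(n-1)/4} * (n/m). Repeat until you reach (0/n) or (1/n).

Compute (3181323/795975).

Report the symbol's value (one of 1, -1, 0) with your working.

(3181323/795975) = (793398/795975)   [reduce mod 795975]
793398 = 2^1·396699; (2/795975) = +1 since 795975 mod 8 = 7, so (793398/795975) = (+1)^1·(396699/795975); sign now +1
reciprocity: (396699/795975) = -1·(795975/396699) since 396699 mod 4 = 3, 795975 mod 4 = 3; sign now -1
(795975/396699) = (2577/396699)   [reduce mod 396699]
reciprocity: (2577/396699) = +1·(396699/2577) since 2577 mod 4 = 1, 396699 mod 4 = 3; sign now -1
(396699/2577) = (2418/2577)   [reduce mod 2577]
2418 = 2^1·1209; (2/2577) = +1 since 2577 mod 8 = 1, so (2418/2577) = (+1)^1·(1209/2577); sign now -1
reciprocity: (1209/2577) = +1·(2577/1209) since 1209 mod 4 = 1, 2577 mod 4 = 1; sign now -1
(2577/1209) = (159/1209)   [reduce mod 1209]
reciprocity: (159/1209) = +1·(1209/159) since 159 mod 4 = 3, 1209 mod 4 = 1; sign now -1
(1209/159) = (96/159)   [reduce mod 159]
96 = 2^5·3; (2/159) = +1 since 159 mod 8 = 7, so (96/159) = (+1)^5·(3/159); sign now -1
reciprocity: (3/159) = -1·(159/3) since 3 mod 4 = 3, 159 mod 4 = 3; sign now +1
(159/3) = (0/3)   [reduce mod 3]
(0/3) = 0   [gcd(a, n) > 1]; final value = 0

0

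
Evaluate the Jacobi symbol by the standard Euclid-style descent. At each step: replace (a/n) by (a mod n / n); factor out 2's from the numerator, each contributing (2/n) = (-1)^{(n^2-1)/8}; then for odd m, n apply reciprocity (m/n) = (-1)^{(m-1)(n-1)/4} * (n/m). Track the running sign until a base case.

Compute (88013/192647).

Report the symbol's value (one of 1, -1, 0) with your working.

-1

reciprocity: (88013/192647) = +1·(192647/88013) since 88013 mod 4 = 1, 192647 mod 4 = 3; sign now +1
(192647/88013) = (16621/88013)   [reduce mod 88013]
reciprocity: (16621/88013) = +1·(88013/16621) since 16621 mod 4 = 1, 88013 mod 4 = 1; sign now +1
(88013/16621) = (4908/16621)   [reduce mod 16621]
4908 = 2^2·1227; (2/16621) = -1 since 16621 mod 8 = 5, so (4908/16621) = (-1)^2·(1227/16621); sign now +1
reciprocity: (1227/16621) = +1·(16621/1227) since 1227 mod 4 = 3, 16621 mod 4 = 1; sign now +1
(16621/1227) = (670/1227)   [reduce mod 1227]
670 = 2^1·335; (2/1227) = -1 since 1227 mod 8 = 3, so (670/1227) = (-1)^1·(335/1227); sign now -1
reciprocity: (335/1227) = -1·(1227/335) since 335 mod 4 = 3, 1227 mod 4 = 3; sign now +1
(1227/335) = (222/335)   [reduce mod 335]
222 = 2^1·111; (2/335) = +1 since 335 mod 8 = 7, so (222/335) = (+1)^1·(111/335); sign now +1
reciprocity: (111/335) = -1·(335/111) since 111 mod 4 = 3, 335 mod 4 = 3; sign now -1
(335/111) = (2/111)   [reduce mod 111]
2 = 2^1·1; (2/111) = +1 since 111 mod 8 = 7, so (2/111) = (+1)^1·(1/111); sign now -1
(1/111) = 1; final value = sign = -1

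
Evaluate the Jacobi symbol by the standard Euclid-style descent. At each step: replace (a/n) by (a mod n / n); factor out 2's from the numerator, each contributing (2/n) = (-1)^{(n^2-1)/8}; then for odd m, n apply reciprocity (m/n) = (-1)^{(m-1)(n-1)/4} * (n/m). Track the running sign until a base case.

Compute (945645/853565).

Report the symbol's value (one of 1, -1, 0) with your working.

(945645/853565): 945645 mod 853565 = 92080, so (945645/853565) = (92080/853565)
factor out 2^4: 92080 = 2^4·5755; with 853565 mod 8 = 5, (2/853565) = -1; sign now +1; continue with (5755/853565)
flip (5755/853565) -> (853565/5755): both odd, 5755 mod 4 = 3, 853565 mod 4 = 1, so the flip contributes +1; sign now +1
(853565/5755): 853565 mod 5755 = 1825, so (853565/5755) = (1825/5755)
flip (1825/5755) -> (5755/1825): both odd, 1825 mod 4 = 1, 5755 mod 4 = 3, so the flip contributes +1; sign now +1
(5755/1825): 5755 mod 1825 = 280, so (5755/1825) = (280/1825)
factor out 2^3: 280 = 2^3·35; with 1825 mod 8 = 1, (2/1825) = +1; sign now +1; continue with (35/1825)
flip (35/1825) -> (1825/35): both odd, 35 mod 4 = 3, 1825 mod 4 = 1, so the flip contributes +1; sign now +1
(1825/35): 1825 mod 35 = 5, so (1825/35) = (5/35)
flip (5/35) -> (35/5): both odd, 5 mod 4 = 1, 35 mod 4 = 3, so the flip contributes +1; sign now +1
(35/5): 35 mod 5 = 0, so (35/5) = (0/5)
reached (0/5); gcd(a, n) > 1, so (0/5) = 0 and the symbol is 0

0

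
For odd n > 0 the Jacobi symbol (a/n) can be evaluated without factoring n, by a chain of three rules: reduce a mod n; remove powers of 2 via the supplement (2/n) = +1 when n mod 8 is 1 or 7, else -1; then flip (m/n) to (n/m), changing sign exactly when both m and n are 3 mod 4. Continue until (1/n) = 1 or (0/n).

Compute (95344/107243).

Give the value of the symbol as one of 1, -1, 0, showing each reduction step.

1

95344 = 2^4·5959; (2/107243) = -1 since 107243 mod 8 = 3, so (95344/107243) = (-1)^4·(5959/107243); sign now +1
reciprocity: (5959/107243) = -1·(107243/5959) since 5959 mod 4 = 3, 107243 mod 4 = 3; sign now -1
(107243/5959) = (5940/5959)   [reduce mod 5959]
5940 = 2^2·1485; (2/5959) = +1 since 5959 mod 8 = 7, so (5940/5959) = (+1)^2·(1485/5959); sign now -1
reciprocity: (1485/5959) = +1·(5959/1485) since 1485 mod 4 = 1, 5959 mod 4 = 3; sign now -1
(5959/1485) = (19/1485)   [reduce mod 1485]
reciprocity: (19/1485) = +1·(1485/19) since 19 mod 4 = 3, 1485 mod 4 = 1; sign now -1
(1485/19) = (3/19)   [reduce mod 19]
reciprocity: (3/19) = -1·(19/3) since 3 mod 4 = 3, 19 mod 4 = 3; sign now +1
(19/3) = (1/3)   [reduce mod 3]
(1/3) = 1; final value = sign = +1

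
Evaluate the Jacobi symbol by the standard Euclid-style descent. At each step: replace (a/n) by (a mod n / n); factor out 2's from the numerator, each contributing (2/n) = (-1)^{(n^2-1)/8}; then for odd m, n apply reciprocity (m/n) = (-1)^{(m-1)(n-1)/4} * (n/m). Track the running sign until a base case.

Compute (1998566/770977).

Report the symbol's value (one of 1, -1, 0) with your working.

(1998566/770977): 1998566 mod 770977 = 456612, so (1998566/770977) = (456612/770977)
factor out 2^2: 456612 = 2^2·114153; with 770977 mod 8 = 1, (2/770977) = +1; sign now +1; continue with (114153/770977)
flip (114153/770977) -> (770977/114153): both odd, 114153 mod 4 = 1, 770977 mod 4 = 1, so the flip contributes +1; sign now +1
(770977/114153): 770977 mod 114153 = 86059, so (770977/114153) = (86059/114153)
flip (86059/114153) -> (114153/86059): both odd, 86059 mod 4 = 3, 114153 mod 4 = 1, so the flip contributes +1; sign now +1
(114153/86059): 114153 mod 86059 = 28094, so (114153/86059) = (28094/86059)
factor out 2^1: 28094 = 2^1·14047; with 86059 mod 8 = 3, (2/86059) = -1; sign now -1; continue with (14047/86059)
flip (14047/86059) -> (86059/14047): both odd, 14047 mod 4 = 3, 86059 mod 4 = 3, so the flip contributes -1; sign now +1
(86059/14047): 86059 mod 14047 = 1777, so (86059/14047) = (1777/14047)
flip (1777/14047) -> (14047/1777): both odd, 1777 mod 4 = 1, 14047 mod 4 = 3, so the flip contributes +1; sign now +1
(14047/1777): 14047 mod 1777 = 1608, so (14047/1777) = (1608/1777)
factor out 2^3: 1608 = 2^3·201; with 1777 mod 8 = 1, (2/1777) = +1; sign now +1; continue with (201/1777)
flip (201/1777) -> (1777/201): both odd, 201 mod 4 = 1, 1777 mod 4 = 1, so the flip contributes +1; sign now +1
(1777/201): 1777 mod 201 = 169, so (1777/201) = (169/201)
flip (169/201) -> (201/169): both odd, 169 mod 4 = 1, 201 mod 4 = 1, so the flip contributes +1; sign now +1
(201/169): 201 mod 169 = 32, so (201/169) = (32/169)
factor out 2^5: 32 = 2^5·1; with 169 mod 8 = 1, (2/169) = +1; sign now +1; continue with (1/169)
reached (1/169) = 1, so the symbol is +1

1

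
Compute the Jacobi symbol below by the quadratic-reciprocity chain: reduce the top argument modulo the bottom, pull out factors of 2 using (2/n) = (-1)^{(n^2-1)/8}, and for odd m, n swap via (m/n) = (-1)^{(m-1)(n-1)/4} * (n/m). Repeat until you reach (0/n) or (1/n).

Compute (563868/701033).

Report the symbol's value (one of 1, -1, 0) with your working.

-1

factor out 2^2: 563868 = 2^2·140967; with 701033 mod 8 = 1, (2/701033) = +1; sign now +1; continue with (140967/701033)
flip (140967/701033) -> (701033/140967): both odd, 140967 mod 4 = 3, 701033 mod 4 = 1, so the flip contributes +1; sign now +1
(701033/140967): 701033 mod 140967 = 137165, so (701033/140967) = (137165/140967)
flip (137165/140967) -> (140967/137165): both odd, 137165 mod 4 = 1, 140967 mod 4 = 3, so the flip contributes +1; sign now +1
(140967/137165): 140967 mod 137165 = 3802, so (140967/137165) = (3802/137165)
factor out 2^1: 3802 = 2^1·1901; with 137165 mod 8 = 5, (2/137165) = -1; sign now -1; continue with (1901/137165)
flip (1901/137165) -> (137165/1901): both odd, 1901 mod 4 = 1, 137165 mod 4 = 1, so the flip contributes +1; sign now -1
(137165/1901): 137165 mod 1901 = 293, so (137165/1901) = (293/1901)
flip (293/1901) -> (1901/293): both odd, 293 mod 4 = 1, 1901 mod 4 = 1, so the flip contributes +1; sign now -1
(1901/293): 1901 mod 293 = 143, so (1901/293) = (143/293)
flip (143/293) -> (293/143): both odd, 143 mod 4 = 3, 293 mod 4 = 1, so the flip contributes +1; sign now -1
(293/143): 293 mod 143 = 7, so (293/143) = (7/143)
flip (7/143) -> (143/7): both odd, 7 mod 4 = 3, 143 mod 4 = 3, so the flip contributes -1; sign now +1
(143/7): 143 mod 7 = 3, so (143/7) = (3/7)
flip (3/7) -> (7/3): both odd, 3 mod 4 = 3, 7 mod 4 = 3, so the flip contributes -1; sign now -1
(7/3): 7 mod 3 = 1, so (7/3) = (1/3)
reached (1/3) = 1, so the symbol is -1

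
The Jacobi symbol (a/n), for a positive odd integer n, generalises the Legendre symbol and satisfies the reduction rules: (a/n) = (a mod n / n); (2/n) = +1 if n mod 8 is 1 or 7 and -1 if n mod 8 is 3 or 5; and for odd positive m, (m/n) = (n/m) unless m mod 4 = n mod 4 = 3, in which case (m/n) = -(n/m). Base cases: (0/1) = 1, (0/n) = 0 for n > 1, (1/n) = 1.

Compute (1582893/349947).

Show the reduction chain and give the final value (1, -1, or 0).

0

(1582893/349947) = (183105/349947)   [reduce mod 349947]
reciprocity: (183105/349947) = +1·(349947/183105) since 183105 mod 4 = 1, 349947 mod 4 = 3; sign now +1
(349947/183105) = (166842/183105)   [reduce mod 183105]
166842 = 2^1·83421; (2/183105) = +1 since 183105 mod 8 = 1, so (166842/183105) = (+1)^1·(83421/183105); sign now +1
reciprocity: (83421/183105) = +1·(183105/83421) since 83421 mod 4 = 1, 183105 mod 4 = 1; sign now +1
(183105/83421) = (16263/83421)   [reduce mod 83421]
reciprocity: (16263/83421) = +1·(83421/16263) since 16263 mod 4 = 3, 83421 mod 4 = 1; sign now +1
(83421/16263) = (2106/16263)   [reduce mod 16263]
2106 = 2^1·1053; (2/16263) = +1 since 16263 mod 8 = 7, so (2106/16263) = (+1)^1·(1053/16263); sign now +1
reciprocity: (1053/16263) = +1·(16263/1053) since 1053 mod 4 = 1, 16263 mod 4 = 3; sign now +1
(16263/1053) = (468/1053)   [reduce mod 1053]
468 = 2^2·117; (2/1053) = -1 since 1053 mod 8 = 5, so (468/1053) = (-1)^2·(117/1053); sign now +1
reciprocity: (117/1053) = +1·(1053/117) since 117 mod 4 = 1, 1053 mod 4 = 1; sign now +1
(1053/117) = (0/117)   [reduce mod 117]
(0/117) = 0   [gcd(a, n) > 1]; final value = 0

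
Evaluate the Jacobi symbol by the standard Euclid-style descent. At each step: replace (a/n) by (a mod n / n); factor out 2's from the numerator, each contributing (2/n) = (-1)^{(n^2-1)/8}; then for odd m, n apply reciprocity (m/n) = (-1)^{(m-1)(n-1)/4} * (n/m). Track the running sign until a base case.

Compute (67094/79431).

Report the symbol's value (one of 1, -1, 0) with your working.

factor out 2^1: 67094 = 2^1·33547; with 79431 mod 8 = 7, (2/79431) = +1; sign now +1; continue with (33547/79431)
flip (33547/79431) -> (79431/33547): both odd, 33547 mod 4 = 3, 79431 mod 4 = 3, so the flip contributes -1; sign now -1
(79431/33547): 79431 mod 33547 = 12337, so (79431/33547) = (12337/33547)
flip (12337/33547) -> (33547/12337): both odd, 12337 mod 4 = 1, 33547 mod 4 = 3, so the flip contributes +1; sign now -1
(33547/12337): 33547 mod 12337 = 8873, so (33547/12337) = (8873/12337)
flip (8873/12337) -> (12337/8873): both odd, 8873 mod 4 = 1, 12337 mod 4 = 1, so the flip contributes +1; sign now -1
(12337/8873): 12337 mod 8873 = 3464, so (12337/8873) = (3464/8873)
factor out 2^3: 3464 = 2^3·433; with 8873 mod 8 = 1, (2/8873) = +1; sign now -1; continue with (433/8873)
flip (433/8873) -> (8873/433): both odd, 433 mod 4 = 1, 8873 mod 4 = 1, so the flip contributes +1; sign now -1
(8873/433): 8873 mod 433 = 213, so (8873/433) = (213/433)
flip (213/433) -> (433/213): both odd, 213 mod 4 = 1, 433 mod 4 = 1, so the flip contributes +1; sign now -1
(433/213): 433 mod 213 = 7, so (433/213) = (7/213)
flip (7/213) -> (213/7): both odd, 7 mod 4 = 3, 213 mod 4 = 1, so the flip contributes +1; sign now -1
(213/7): 213 mod 7 = 3, so (213/7) = (3/7)
flip (3/7) -> (7/3): both odd, 3 mod 4 = 3, 7 mod 4 = 3, so the flip contributes -1; sign now +1
(7/3): 7 mod 3 = 1, so (7/3) = (1/3)
reached (1/3) = 1, so the symbol is +1

1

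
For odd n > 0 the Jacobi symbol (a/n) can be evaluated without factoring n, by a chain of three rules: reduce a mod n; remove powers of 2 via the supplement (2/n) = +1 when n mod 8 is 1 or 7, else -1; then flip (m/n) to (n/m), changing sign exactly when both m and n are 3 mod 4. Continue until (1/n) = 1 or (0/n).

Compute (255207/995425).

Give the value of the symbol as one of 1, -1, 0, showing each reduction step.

flip (255207/995425) -> (995425/255207): both odd, 255207 mod 4 = 3, 995425 mod 4 = 1, so the flip contributes +1; sign now +1
(995425/255207): 995425 mod 255207 = 229804, so (995425/255207) = (229804/255207)
factor out 2^2: 229804 = 2^2·57451; with 255207 mod 8 = 7, (2/255207) = +1; sign now +1; continue with (57451/255207)
flip (57451/255207) -> (255207/57451): both odd, 57451 mod 4 = 3, 255207 mod 4 = 3, so the flip contributes -1; sign now -1
(255207/57451): 255207 mod 57451 = 25403, so (255207/57451) = (25403/57451)
flip (25403/57451) -> (57451/25403): both odd, 25403 mod 4 = 3, 57451 mod 4 = 3, so the flip contributes -1; sign now +1
(57451/25403): 57451 mod 25403 = 6645, so (57451/25403) = (6645/25403)
flip (6645/25403) -> (25403/6645): both odd, 6645 mod 4 = 1, 25403 mod 4 = 3, so the flip contributes +1; sign now +1
(25403/6645): 25403 mod 6645 = 5468, so (25403/6645) = (5468/6645)
factor out 2^2: 5468 = 2^2·1367; with 6645 mod 8 = 5, (2/6645) = -1; sign now +1; continue with (1367/6645)
flip (1367/6645) -> (6645/1367): both odd, 1367 mod 4 = 3, 6645 mod 4 = 1, so the flip contributes +1; sign now +1
(6645/1367): 6645 mod 1367 = 1177, so (6645/1367) = (1177/1367)
flip (1177/1367) -> (1367/1177): both odd, 1177 mod 4 = 1, 1367 mod 4 = 3, so the flip contributes +1; sign now +1
(1367/1177): 1367 mod 1177 = 190, so (1367/1177) = (190/1177)
factor out 2^1: 190 = 2^1·95; with 1177 mod 8 = 1, (2/1177) = +1; sign now +1; continue with (95/1177)
flip (95/1177) -> (1177/95): both odd, 95 mod 4 = 3, 1177 mod 4 = 1, so the flip contributes +1; sign now +1
(1177/95): 1177 mod 95 = 37, so (1177/95) = (37/95)
flip (37/95) -> (95/37): both odd, 37 mod 4 = 1, 95 mod 4 = 3, so the flip contributes +1; sign now +1
(95/37): 95 mod 37 = 21, so (95/37) = (21/37)
flip (21/37) -> (37/21): both odd, 21 mod 4 = 1, 37 mod 4 = 1, so the flip contributes +1; sign now +1
(37/21): 37 mod 21 = 16, so (37/21) = (16/21)
factor out 2^4: 16 = 2^4·1; with 21 mod 8 = 5, (2/21) = -1; sign now +1; continue with (1/21)
reached (1/21) = 1, so the symbol is +1

1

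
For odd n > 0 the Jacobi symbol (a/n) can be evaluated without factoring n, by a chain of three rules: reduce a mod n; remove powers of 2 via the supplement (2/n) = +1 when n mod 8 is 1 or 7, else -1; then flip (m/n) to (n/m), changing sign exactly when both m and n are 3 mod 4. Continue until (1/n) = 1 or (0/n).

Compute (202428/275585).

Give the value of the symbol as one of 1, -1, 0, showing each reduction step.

202428 = 2^2·50607; (2/275585) = +1 since 275585 mod 8 = 1, so (202428/275585) = (+1)^2·(50607/275585); sign now +1
reciprocity: (50607/275585) = +1·(275585/50607) since 50607 mod 4 = 3, 275585 mod 4 = 1; sign now +1
(275585/50607) = (22550/50607)   [reduce mod 50607]
22550 = 2^1·11275; (2/50607) = +1 since 50607 mod 8 = 7, so (22550/50607) = (+1)^1·(11275/50607); sign now +1
reciprocity: (11275/50607) = -1·(50607/11275) since 11275 mod 4 = 3, 50607 mod 4 = 3; sign now -1
(50607/11275) = (5507/11275)   [reduce mod 11275]
reciprocity: (5507/11275) = -1·(11275/5507) since 5507 mod 4 = 3, 11275 mod 4 = 3; sign now +1
(11275/5507) = (261/5507)   [reduce mod 5507]
reciprocity: (261/5507) = +1·(5507/261) since 261 mod 4 = 1, 5507 mod 4 = 3; sign now +1
(5507/261) = (26/261)   [reduce mod 261]
26 = 2^1·13; (2/261) = -1 since 261 mod 8 = 5, so (26/261) = (-1)^1·(13/261); sign now -1
reciprocity: (13/261) = +1·(261/13) since 13 mod 4 = 1, 261 mod 4 = 1; sign now -1
(261/13) = (1/13)   [reduce mod 13]
(1/13) = 1; final value = sign = -1

-1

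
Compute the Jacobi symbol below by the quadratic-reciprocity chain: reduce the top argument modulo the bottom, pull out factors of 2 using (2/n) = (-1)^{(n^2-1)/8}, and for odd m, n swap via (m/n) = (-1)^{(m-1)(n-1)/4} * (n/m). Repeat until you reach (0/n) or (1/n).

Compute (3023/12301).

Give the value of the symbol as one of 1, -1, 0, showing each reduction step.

-1

flip (3023/12301) -> (12301/3023): both odd, 3023 mod 4 = 3, 12301 mod 4 = 1, so the flip contributes +1; sign now +1
(12301/3023): 12301 mod 3023 = 209, so (12301/3023) = (209/3023)
flip (209/3023) -> (3023/209): both odd, 209 mod 4 = 1, 3023 mod 4 = 3, so the flip contributes +1; sign now +1
(3023/209): 3023 mod 209 = 97, so (3023/209) = (97/209)
flip (97/209) -> (209/97): both odd, 97 mod 4 = 1, 209 mod 4 = 1, so the flip contributes +1; sign now +1
(209/97): 209 mod 97 = 15, so (209/97) = (15/97)
flip (15/97) -> (97/15): both odd, 15 mod 4 = 3, 97 mod 4 = 1, so the flip contributes +1; sign now +1
(97/15): 97 mod 15 = 7, so (97/15) = (7/15)
flip (7/15) -> (15/7): both odd, 7 mod 4 = 3, 15 mod 4 = 3, so the flip contributes -1; sign now -1
(15/7): 15 mod 7 = 1, so (15/7) = (1/7)
reached (1/7) = 1, so the symbol is -1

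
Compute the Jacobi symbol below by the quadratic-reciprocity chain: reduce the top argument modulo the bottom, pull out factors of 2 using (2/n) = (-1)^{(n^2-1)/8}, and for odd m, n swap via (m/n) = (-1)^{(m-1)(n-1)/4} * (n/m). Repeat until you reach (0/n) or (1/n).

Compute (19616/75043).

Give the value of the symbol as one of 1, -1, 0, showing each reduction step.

-1

factor out 2^5: 19616 = 2^5·613; with 75043 mod 8 = 3, (2/75043) = -1; sign now -1; continue with (613/75043)
flip (613/75043) -> (75043/613): both odd, 613 mod 4 = 1, 75043 mod 4 = 3, so the flip contributes +1; sign now -1
(75043/613): 75043 mod 613 = 257, so (75043/613) = (257/613)
flip (257/613) -> (613/257): both odd, 257 mod 4 = 1, 613 mod 4 = 1, so the flip contributes +1; sign now -1
(613/257): 613 mod 257 = 99, so (613/257) = (99/257)
flip (99/257) -> (257/99): both odd, 99 mod 4 = 3, 257 mod 4 = 1, so the flip contributes +1; sign now -1
(257/99): 257 mod 99 = 59, so (257/99) = (59/99)
flip (59/99) -> (99/59): both odd, 59 mod 4 = 3, 99 mod 4 = 3, so the flip contributes -1; sign now +1
(99/59): 99 mod 59 = 40, so (99/59) = (40/59)
factor out 2^3: 40 = 2^3·5; with 59 mod 8 = 3, (2/59) = -1; sign now -1; continue with (5/59)
flip (5/59) -> (59/5): both odd, 5 mod 4 = 1, 59 mod 4 = 3, so the flip contributes +1; sign now -1
(59/5): 59 mod 5 = 4, so (59/5) = (4/5)
factor out 2^2: 4 = 2^2·1; with 5 mod 8 = 5, (2/5) = -1; sign now -1; continue with (1/5)
reached (1/5) = 1, so the symbol is -1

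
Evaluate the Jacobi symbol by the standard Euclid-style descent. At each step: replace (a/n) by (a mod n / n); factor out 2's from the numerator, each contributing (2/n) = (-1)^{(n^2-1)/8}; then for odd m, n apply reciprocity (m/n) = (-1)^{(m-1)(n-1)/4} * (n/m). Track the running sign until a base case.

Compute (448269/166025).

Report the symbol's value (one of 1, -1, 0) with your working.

(448269/166025): 448269 mod 166025 = 116219, so (448269/166025) = (116219/166025)
flip (116219/166025) -> (166025/116219): both odd, 116219 mod 4 = 3, 166025 mod 4 = 1, so the flip contributes +1; sign now +1
(166025/116219): 166025 mod 116219 = 49806, so (166025/116219) = (49806/116219)
factor out 2^1: 49806 = 2^1·24903; with 116219 mod 8 = 3, (2/116219) = -1; sign now -1; continue with (24903/116219)
flip (24903/116219) -> (116219/24903): both odd, 24903 mod 4 = 3, 116219 mod 4 = 3, so the flip contributes -1; sign now +1
(116219/24903): 116219 mod 24903 = 16607, so (116219/24903) = (16607/24903)
flip (16607/24903) -> (24903/16607): both odd, 16607 mod 4 = 3, 24903 mod 4 = 3, so the flip contributes -1; sign now -1
(24903/16607): 24903 mod 16607 = 8296, so (24903/16607) = (8296/16607)
factor out 2^3: 8296 = 2^3·1037; with 16607 mod 8 = 7, (2/16607) = +1; sign now -1; continue with (1037/16607)
flip (1037/16607) -> (16607/1037): both odd, 1037 mod 4 = 1, 16607 mod 4 = 3, so the flip contributes +1; sign now -1
(16607/1037): 16607 mod 1037 = 15, so (16607/1037) = (15/1037)
flip (15/1037) -> (1037/15): both odd, 15 mod 4 = 3, 1037 mod 4 = 1, so the flip contributes +1; sign now -1
(1037/15): 1037 mod 15 = 2, so (1037/15) = (2/15)
factor out 2^1: 2 = 2^1·1; with 15 mod 8 = 7, (2/15) = +1; sign now -1; continue with (1/15)
reached (1/15) = 1, so the symbol is -1

-1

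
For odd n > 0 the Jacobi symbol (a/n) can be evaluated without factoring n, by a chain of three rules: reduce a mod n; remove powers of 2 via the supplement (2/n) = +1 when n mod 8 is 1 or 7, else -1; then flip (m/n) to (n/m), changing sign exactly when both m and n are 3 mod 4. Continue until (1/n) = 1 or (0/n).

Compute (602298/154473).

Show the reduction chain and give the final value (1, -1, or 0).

(602298/154473) = (138879/154473)   [reduce mod 154473]
reciprocity: (138879/154473) = +1·(154473/138879) since 138879 mod 4 = 3, 154473 mod 4 = 1; sign now +1
(154473/138879) = (15594/138879)   [reduce mod 138879]
15594 = 2^1·7797; (2/138879) = +1 since 138879 mod 8 = 7, so (15594/138879) = (+1)^1·(7797/138879); sign now +1
reciprocity: (7797/138879) = +1·(138879/7797) since 7797 mod 4 = 1, 138879 mod 4 = 3; sign now +1
(138879/7797) = (6330/7797)   [reduce mod 7797]
6330 = 2^1·3165; (2/7797) = -1 since 7797 mod 8 = 5, so (6330/7797) = (-1)^1·(3165/7797); sign now -1
reciprocity: (3165/7797) = +1·(7797/3165) since 3165 mod 4 = 1, 7797 mod 4 = 1; sign now -1
(7797/3165) = (1467/3165)   [reduce mod 3165]
reciprocity: (1467/3165) = +1·(3165/1467) since 1467 mod 4 = 3, 3165 mod 4 = 1; sign now -1
(3165/1467) = (231/1467)   [reduce mod 1467]
reciprocity: (231/1467) = -1·(1467/231) since 231 mod 4 = 3, 1467 mod 4 = 3; sign now +1
(1467/231) = (81/231)   [reduce mod 231]
reciprocity: (81/231) = +1·(231/81) since 81 mod 4 = 1, 231 mod 4 = 3; sign now +1
(231/81) = (69/81)   [reduce mod 81]
reciprocity: (69/81) = +1·(81/69) since 69 mod 4 = 1, 81 mod 4 = 1; sign now +1
(81/69) = (12/69)   [reduce mod 69]
12 = 2^2·3; (2/69) = -1 since 69 mod 8 = 5, so (12/69) = (-1)^2·(3/69); sign now +1
reciprocity: (3/69) = +1·(69/3) since 3 mod 4 = 3, 69 mod 4 = 1; sign now +1
(69/3) = (0/3)   [reduce mod 3]
(0/3) = 0   [gcd(a, n) > 1]; final value = 0

0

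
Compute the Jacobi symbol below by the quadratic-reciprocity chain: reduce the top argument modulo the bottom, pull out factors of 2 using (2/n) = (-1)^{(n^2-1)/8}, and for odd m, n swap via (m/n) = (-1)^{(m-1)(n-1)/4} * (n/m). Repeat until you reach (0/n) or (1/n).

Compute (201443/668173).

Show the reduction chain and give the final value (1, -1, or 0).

reciprocity: (201443/668173) = +1·(668173/201443) since 201443 mod 4 = 3, 668173 mod 4 = 1; sign now +1
(668173/201443) = (63844/201443)   [reduce mod 201443]
63844 = 2^2·15961; (2/201443) = -1 since 201443 mod 8 = 3, so (63844/201443) = (-1)^2·(15961/201443); sign now +1
reciprocity: (15961/201443) = +1·(201443/15961) since 15961 mod 4 = 1, 201443 mod 4 = 3; sign now +1
(201443/15961) = (9911/15961)   [reduce mod 15961]
reciprocity: (9911/15961) = +1·(15961/9911) since 9911 mod 4 = 3, 15961 mod 4 = 1; sign now +1
(15961/9911) = (6050/9911)   [reduce mod 9911]
6050 = 2^1·3025; (2/9911) = +1 since 9911 mod 8 = 7, so (6050/9911) = (+1)^1·(3025/9911); sign now +1
reciprocity: (3025/9911) = +1·(9911/3025) since 3025 mod 4 = 1, 9911 mod 4 = 3; sign now +1
(9911/3025) = (836/3025)   [reduce mod 3025]
836 = 2^2·209; (2/3025) = +1 since 3025 mod 8 = 1, so (836/3025) = (+1)^2·(209/3025); sign now +1
reciprocity: (209/3025) = +1·(3025/209) since 209 mod 4 = 1, 3025 mod 4 = 1; sign now +1
(3025/209) = (99/209)   [reduce mod 209]
reciprocity: (99/209) = +1·(209/99) since 99 mod 4 = 3, 209 mod 4 = 1; sign now +1
(209/99) = (11/99)   [reduce mod 99]
reciprocity: (11/99) = -1·(99/11) since 11 mod 4 = 3, 99 mod 4 = 3; sign now -1
(99/11) = (0/11)   [reduce mod 11]
(0/11) = 0   [gcd(a, n) > 1]; final value = 0

0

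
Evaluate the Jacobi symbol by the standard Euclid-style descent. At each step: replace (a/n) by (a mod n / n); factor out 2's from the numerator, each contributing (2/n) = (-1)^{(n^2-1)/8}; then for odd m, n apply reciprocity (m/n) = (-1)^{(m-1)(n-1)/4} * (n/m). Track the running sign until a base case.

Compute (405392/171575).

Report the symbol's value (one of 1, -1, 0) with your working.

-1

(405392/171575): 405392 mod 171575 = 62242, so (405392/171575) = (62242/171575)
factor out 2^1: 62242 = 2^1·31121; with 171575 mod 8 = 7, (2/171575) = +1; sign now +1; continue with (31121/171575)
flip (31121/171575) -> (171575/31121): both odd, 31121 mod 4 = 1, 171575 mod 4 = 3, so the flip contributes +1; sign now +1
(171575/31121): 171575 mod 31121 = 15970, so (171575/31121) = (15970/31121)
factor out 2^1: 15970 = 2^1·7985; with 31121 mod 8 = 1, (2/31121) = +1; sign now +1; continue with (7985/31121)
flip (7985/31121) -> (31121/7985): both odd, 7985 mod 4 = 1, 31121 mod 4 = 1, so the flip contributes +1; sign now +1
(31121/7985): 31121 mod 7985 = 7166, so (31121/7985) = (7166/7985)
factor out 2^1: 7166 = 2^1·3583; with 7985 mod 8 = 1, (2/7985) = +1; sign now +1; continue with (3583/7985)
flip (3583/7985) -> (7985/3583): both odd, 3583 mod 4 = 3, 7985 mod 4 = 1, so the flip contributes +1; sign now +1
(7985/3583): 7985 mod 3583 = 819, so (7985/3583) = (819/3583)
flip (819/3583) -> (3583/819): both odd, 819 mod 4 = 3, 3583 mod 4 = 3, so the flip contributes -1; sign now -1
(3583/819): 3583 mod 819 = 307, so (3583/819) = (307/819)
flip (307/819) -> (819/307): both odd, 307 mod 4 = 3, 819 mod 4 = 3, so the flip contributes -1; sign now +1
(819/307): 819 mod 307 = 205, so (819/307) = (205/307)
flip (205/307) -> (307/205): both odd, 205 mod 4 = 1, 307 mod 4 = 3, so the flip contributes +1; sign now +1
(307/205): 307 mod 205 = 102, so (307/205) = (102/205)
factor out 2^1: 102 = 2^1·51; with 205 mod 8 = 5, (2/205) = -1; sign now -1; continue with (51/205)
flip (51/205) -> (205/51): both odd, 51 mod 4 = 3, 205 mod 4 = 1, so the flip contributes +1; sign now -1
(205/51): 205 mod 51 = 1, so (205/51) = (1/51)
reached (1/51) = 1, so the symbol is -1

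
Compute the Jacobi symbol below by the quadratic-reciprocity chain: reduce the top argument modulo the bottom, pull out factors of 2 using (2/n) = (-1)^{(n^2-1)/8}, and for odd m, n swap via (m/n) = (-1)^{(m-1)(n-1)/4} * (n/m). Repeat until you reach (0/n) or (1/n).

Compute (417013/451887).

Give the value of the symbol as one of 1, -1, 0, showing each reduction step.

flip (417013/451887) -> (451887/417013): both odd, 417013 mod 4 = 1, 451887 mod 4 = 3, so the flip contributes +1; sign now +1
(451887/417013): 451887 mod 417013 = 34874, so (451887/417013) = (34874/417013)
factor out 2^1: 34874 = 2^1·17437; with 417013 mod 8 = 5, (2/417013) = -1; sign now -1; continue with (17437/417013)
flip (17437/417013) -> (417013/17437): both odd, 17437 mod 4 = 1, 417013 mod 4 = 1, so the flip contributes +1; sign now -1
(417013/17437): 417013 mod 17437 = 15962, so (417013/17437) = (15962/17437)
factor out 2^1: 15962 = 2^1·7981; with 17437 mod 8 = 5, (2/17437) = -1; sign now +1; continue with (7981/17437)
flip (7981/17437) -> (17437/7981): both odd, 7981 mod 4 = 1, 17437 mod 4 = 1, so the flip contributes +1; sign now +1
(17437/7981): 17437 mod 7981 = 1475, so (17437/7981) = (1475/7981)
flip (1475/7981) -> (7981/1475): both odd, 1475 mod 4 = 3, 7981 mod 4 = 1, so the flip contributes +1; sign now +1
(7981/1475): 7981 mod 1475 = 606, so (7981/1475) = (606/1475)
factor out 2^1: 606 = 2^1·303; with 1475 mod 8 = 3, (2/1475) = -1; sign now -1; continue with (303/1475)
flip (303/1475) -> (1475/303): both odd, 303 mod 4 = 3, 1475 mod 4 = 3, so the flip contributes -1; sign now +1
(1475/303): 1475 mod 303 = 263, so (1475/303) = (263/303)
flip (263/303) -> (303/263): both odd, 263 mod 4 = 3, 303 mod 4 = 3, so the flip contributes -1; sign now -1
(303/263): 303 mod 263 = 40, so (303/263) = (40/263)
factor out 2^3: 40 = 2^3·5; with 263 mod 8 = 7, (2/263) = +1; sign now -1; continue with (5/263)
flip (5/263) -> (263/5): both odd, 5 mod 4 = 1, 263 mod 4 = 3, so the flip contributes +1; sign now -1
(263/5): 263 mod 5 = 3, so (263/5) = (3/5)
flip (3/5) -> (5/3): both odd, 3 mod 4 = 3, 5 mod 4 = 1, so the flip contributes +1; sign now -1
(5/3): 5 mod 3 = 2, so (5/3) = (2/3)
factor out 2^1: 2 = 2^1·1; with 3 mod 8 = 3, (2/3) = -1; sign now +1; continue with (1/3)
reached (1/3) = 1, so the symbol is +1

1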